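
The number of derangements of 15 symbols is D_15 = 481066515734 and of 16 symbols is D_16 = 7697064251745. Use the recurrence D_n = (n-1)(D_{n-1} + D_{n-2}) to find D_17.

D_17 = (17-1)·(D_16 + D_15) = 16·(7697064251745 + 481066515734) = 16·8178130767479 = 130850092279664.

130850092279664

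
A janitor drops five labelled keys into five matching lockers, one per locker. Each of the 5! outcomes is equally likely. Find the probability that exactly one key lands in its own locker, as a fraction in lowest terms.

3/8

Favorable outcomes: C(5,1)·!4 = 5·9 = 45.
Total outcomes: 5! = 120.
Probability = 45/120 = 3/8.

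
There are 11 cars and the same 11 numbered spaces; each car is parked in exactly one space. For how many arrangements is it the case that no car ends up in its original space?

Recurrence: !11 = 11·!10 + (-1)^11.
!11 = 11·1334961 - 1 = 14684570

14684570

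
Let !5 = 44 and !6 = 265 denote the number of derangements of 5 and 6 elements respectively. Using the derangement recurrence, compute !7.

1854

!7 = (7-1)·(!6 + !5) = 6·(265 + 44) = 6·309 = 1854.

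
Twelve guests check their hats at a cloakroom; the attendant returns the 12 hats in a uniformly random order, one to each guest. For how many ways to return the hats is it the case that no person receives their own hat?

176214841

!12 = 12! · Σ_{k=0}^{12} (-1)^k/k!
= 12! - 12!/1! + 12!/2! - 12!/3! + 12!/4! - 12!/5! + 12!/6! - 12!/7! + 12!/8! - 12!/9! + 12!/10! - 12!/11! + 12!/12!
= 479001600 - 479001600 + 239500800 - 79833600 + 19958400 - 3991680 + 665280 - 95040 + 11880 - 1320 + 132 - 12 + 1
= 176214841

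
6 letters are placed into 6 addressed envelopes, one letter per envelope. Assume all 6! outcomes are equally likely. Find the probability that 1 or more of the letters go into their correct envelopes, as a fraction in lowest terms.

91/144

Favorable outcomes: Σ_{i≥1} C(6,i)·!(6-i) = 6·44 + 15·9 + 20·2 + 15·1 + 6·0 + 1·1 = 455.
Total outcomes: 6! = 720.
Probability = 455/720 = 91/144.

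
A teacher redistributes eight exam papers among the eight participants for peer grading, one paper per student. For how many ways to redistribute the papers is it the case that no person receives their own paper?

14833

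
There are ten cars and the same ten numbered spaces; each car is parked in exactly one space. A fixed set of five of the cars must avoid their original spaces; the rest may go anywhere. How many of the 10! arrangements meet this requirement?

2170680

Let A_j be the event that the j-th constrained one is fixed. By inclusion-exclusion over the 5 events:
Σ_{j=0}^{5} (-1)^j C(5,j)(10-j)!
= C(5,0)·10! - C(5,1)·9! + C(5,2)·8! - C(5,3)·7! + C(5,4)·6! - C(5,5)·5!
= 3628800 - 1814400 + 403200 - 50400 + 3600 - 120
= 2170680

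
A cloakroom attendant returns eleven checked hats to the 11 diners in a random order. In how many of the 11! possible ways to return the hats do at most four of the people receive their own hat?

39770686

# with exactly i fixed is C(11,i)·!(11-i); sum over i=0..4:
  i=0: C(11,0)·!11 = 1·14684570 = 14684570
  i=1: C(11,1)·!10 = 11·1334961 = 14684571
  i=2: C(11,2)·!9 = 55·133496 = 7342280
  i=3: C(11,3)·!8 = 165·14833 = 2447445
  i=4: C(11,4)·!7 = 330·1854 = 611820
Total = 39770686.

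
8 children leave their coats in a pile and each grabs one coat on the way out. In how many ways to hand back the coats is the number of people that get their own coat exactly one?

Pick the single fixed position: C(8,1) = 8 ways.
The remaining 7 must be deranged: !7 = 1854.
Total: 8 × 1854 = 14832.

14832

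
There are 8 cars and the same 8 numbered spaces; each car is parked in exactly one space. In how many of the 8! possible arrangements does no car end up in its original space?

14833

Recurrence: !8 = 7·(!7 + !6).
!8 = 7·(1854 + 265) = 7·2119 = 14833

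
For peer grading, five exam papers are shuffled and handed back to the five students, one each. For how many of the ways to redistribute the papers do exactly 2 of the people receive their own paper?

Pick the 2 fixed positions: C(5,2) = 10 ways.
The remaining 3 must be deranged: !3 = 2.
Total: 10 × 2 = 20.

20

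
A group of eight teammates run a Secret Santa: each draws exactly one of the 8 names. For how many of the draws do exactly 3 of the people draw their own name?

2464

Pick the 3 fixed positions: C(8,3) = 56 ways.
The remaining 5 must be deranged: !5 = 44.
Total: 56 × 44 = 2464.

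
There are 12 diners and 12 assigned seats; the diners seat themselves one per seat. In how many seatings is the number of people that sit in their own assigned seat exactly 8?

Choose which 8 of the 12 are fixed: C(12,8) = 495.
The remaining 4 must be deranged: !4 = 9.
Total: 495 × 9 = 4455.

4455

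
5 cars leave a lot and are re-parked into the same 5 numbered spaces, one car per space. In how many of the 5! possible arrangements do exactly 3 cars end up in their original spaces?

Pick the 3 fixed positions: C(5,3) = 10 ways.
The other 2 form a derangement: !2 = 1.
Total: 10 × 1 = 10.

10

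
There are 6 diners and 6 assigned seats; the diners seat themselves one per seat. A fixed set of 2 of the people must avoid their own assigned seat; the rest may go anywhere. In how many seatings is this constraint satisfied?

504

Let A_j be the event that the j-th constrained one is fixed. By inclusion-exclusion over the 2 events:
Σ_{j=0}^{2} (-1)^j C(2,j)(6-j)!
= C(2,0)·6! - C(2,1)·5! + C(2,2)·4!
= 720 - 240 + 24
= 504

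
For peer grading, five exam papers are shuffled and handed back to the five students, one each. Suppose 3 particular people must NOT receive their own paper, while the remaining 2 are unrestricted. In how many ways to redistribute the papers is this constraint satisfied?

Inclusion-exclusion on the 3 forbidden self-matches:
Σ_{j=0}^{3} (-1)^j C(3,j)(5-j)!
= C(3,0)·5! - C(3,1)·4! + C(3,2)·3! - C(3,3)·2!
= 120 - 72 + 18 - 2
= 64

64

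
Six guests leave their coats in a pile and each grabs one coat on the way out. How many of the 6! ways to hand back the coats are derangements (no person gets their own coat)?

!6 is the nearest integer to 6!/e.
6! = 720, and 720/e ≈ 264.87, so !6 = 265.

265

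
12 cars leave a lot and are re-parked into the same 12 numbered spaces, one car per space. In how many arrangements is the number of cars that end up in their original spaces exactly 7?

Pick the 7 fixed positions: C(12,7) = 792 ways.
The other 5 form a derangement: !5 = 44.
Total: 792 × 44 = 34848.

34848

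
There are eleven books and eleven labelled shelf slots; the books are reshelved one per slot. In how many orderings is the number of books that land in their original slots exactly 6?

20328

Choose which 6 of the 11 are fixed: C(11,6) = 462.
The other 5 form a derangement: !5 = 44.
Total: 462 × 44 = 20328.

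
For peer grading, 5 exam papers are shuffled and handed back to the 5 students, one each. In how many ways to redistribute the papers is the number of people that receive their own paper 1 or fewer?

89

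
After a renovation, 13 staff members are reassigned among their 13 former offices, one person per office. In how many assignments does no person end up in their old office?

2290792932

Recurrence: !13 = 13·!12 + (-1)^13.
!13 = 13·176214841 - 1 = 2290792932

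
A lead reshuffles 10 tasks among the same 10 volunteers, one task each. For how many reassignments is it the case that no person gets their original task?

!10 is the nearest integer to 10!/e.
10! = 3628800, and 3628800/e ≈ 1334960.92, so !10 = 1334961.

1334961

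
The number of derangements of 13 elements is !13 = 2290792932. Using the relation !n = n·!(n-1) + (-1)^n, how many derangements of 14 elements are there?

32071101049

!14 = 14·2290792932 + 1 = 32071101049.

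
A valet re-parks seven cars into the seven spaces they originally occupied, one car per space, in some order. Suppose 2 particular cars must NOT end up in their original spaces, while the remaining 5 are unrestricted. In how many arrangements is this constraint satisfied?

3720

Inclusion-exclusion on the 2 forbidden self-matches:
Σ_{j=0}^{2} (-1)^j C(2,j)(7-j)!
= C(2,0)·7! - C(2,1)·6! + C(2,2)·5!
= 5040 - 1440 + 120
= 3720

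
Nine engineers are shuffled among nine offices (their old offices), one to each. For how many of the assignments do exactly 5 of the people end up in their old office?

1134

Pick the 5 fixed positions: C(9,5) = 126 ways.
The other 4 form a derangement: !4 = 9.
Total: 126 × 9 = 1134.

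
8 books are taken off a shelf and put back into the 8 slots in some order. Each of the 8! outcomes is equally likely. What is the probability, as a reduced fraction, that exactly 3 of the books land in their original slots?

11/180

Favorable outcomes: C(8,3)·!5 = 56·44 = 2464.
Total outcomes: 8! = 40320.
Probability = 2464/40320 = 11/180.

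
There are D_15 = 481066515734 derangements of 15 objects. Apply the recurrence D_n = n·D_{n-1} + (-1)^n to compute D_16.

D_16 = 16·481066515734 + 1 = 7697064251745.

7697064251745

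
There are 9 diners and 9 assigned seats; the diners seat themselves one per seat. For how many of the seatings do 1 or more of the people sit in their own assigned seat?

229384

Sum C(9,i)·!(9-i) for i = 1..9:
  i=1: C(9,1)·!8 = 9·14833 = 133497
  i=2: C(9,2)·!7 = 36·1854 = 66744
  i=3: C(9,3)·!6 = 84·265 = 22260
  i=4: C(9,4)·!5 = 126·44 = 5544
  i=5: C(9,5)·!4 = 126·9 = 1134
  i=6: C(9,6)·!3 = 84·2 = 168
  i=7: C(9,7)·!2 = 36·1 = 36
  i=8: C(9,8)·!1 = 9·0 = 0
  i=9: C(9,9)·!0 = 1·1 = 1
Total = 229384.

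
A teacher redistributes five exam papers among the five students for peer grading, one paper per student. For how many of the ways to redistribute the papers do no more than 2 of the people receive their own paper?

109

Sum C(5,i)·!(5-i) for i = 0..2:
  i=0: C(5,0)·!5 = 1·44 = 44
  i=1: C(5,1)·!4 = 5·9 = 45
  i=2: C(5,2)·!3 = 10·2 = 20
Total = 109.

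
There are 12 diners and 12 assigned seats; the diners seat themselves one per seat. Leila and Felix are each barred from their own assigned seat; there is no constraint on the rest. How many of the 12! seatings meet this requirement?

Inclusion-exclusion on the 2 forbidden self-matches:
Σ_{j=0}^{2} (-1)^j C(2,j)(12-j)!
= C(2,0)·12! - C(2,1)·11! + C(2,2)·10!
= 479001600 - 79833600 + 3628800
= 402796800

402796800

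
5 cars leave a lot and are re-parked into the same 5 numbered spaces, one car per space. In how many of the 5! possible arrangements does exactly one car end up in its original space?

45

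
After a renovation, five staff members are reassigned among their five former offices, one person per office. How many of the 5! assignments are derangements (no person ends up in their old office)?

44

Recurrence: !5 = 5·!4 + (-1)^5.
!5 = 5·9 - 1 = 44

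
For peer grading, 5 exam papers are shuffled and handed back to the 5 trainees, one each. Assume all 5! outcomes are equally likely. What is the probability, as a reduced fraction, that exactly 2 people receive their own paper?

Favorable outcomes: C(5,2)·!3 = 10·2 = 20.
Total outcomes: 5! = 120.
Probability = 20/120 = 1/6.

1/6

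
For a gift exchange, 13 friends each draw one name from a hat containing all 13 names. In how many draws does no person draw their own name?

2290792932

!13 is the nearest integer to 13!/e.
13! = 6227020800, and 6227020800/e ≈ 2290792932.07, so !13 = 2290792932.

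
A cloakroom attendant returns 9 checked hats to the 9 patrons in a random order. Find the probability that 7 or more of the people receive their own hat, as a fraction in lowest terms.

37/362880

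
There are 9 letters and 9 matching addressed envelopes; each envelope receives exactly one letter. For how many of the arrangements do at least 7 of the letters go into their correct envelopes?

37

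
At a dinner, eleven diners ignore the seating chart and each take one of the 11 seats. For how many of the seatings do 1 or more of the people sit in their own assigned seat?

25232230

# with exactly i fixed is C(11,i)·!(11-i); sum over i=1..11:
  i=1: C(11,1)·!10 = 11·1334961 = 14684571
  i=2: C(11,2)·!9 = 55·133496 = 7342280
  i=3: C(11,3)·!8 = 165·14833 = 2447445
  i=4: C(11,4)·!7 = 330·1854 = 611820
  i=5: C(11,5)·!6 = 462·265 = 122430
  i=6: C(11,6)·!5 = 462·44 = 20328
  i=7: C(11,7)·!4 = 330·9 = 2970
  i=8: C(11,8)·!3 = 165·2 = 330
  i=9: C(11,9)·!2 = 55·1 = 55
  i=10: C(11,10)·!1 = 11·0 = 0
  i=11: C(11,11)·!0 = 1·1 = 1
Total = 25232230.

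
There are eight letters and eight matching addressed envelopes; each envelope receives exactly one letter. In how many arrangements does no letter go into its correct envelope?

14833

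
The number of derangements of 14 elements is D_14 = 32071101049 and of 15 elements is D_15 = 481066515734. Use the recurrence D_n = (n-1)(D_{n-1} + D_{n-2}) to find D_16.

D_16 = (16-1)·(D_15 + D_14) = 15·(481066515734 + 32071101049) = 15·513137616783 = 7697064251745.

7697064251745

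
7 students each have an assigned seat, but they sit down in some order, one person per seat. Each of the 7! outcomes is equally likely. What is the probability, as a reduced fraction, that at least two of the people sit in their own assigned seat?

1331/5040

Favorable outcomes: Σ_{i≥2} C(7,i)·!(7-i) = 21·44 + 35·9 + 35·2 + 21·1 + 7·0 + 1·1 = 1331.
Total outcomes: 7! = 5040.
Probability = 1331/5040 = 1331/5040.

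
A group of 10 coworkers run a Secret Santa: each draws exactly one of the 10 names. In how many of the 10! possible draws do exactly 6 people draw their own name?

Choose which 6 of the 10 are fixed: C(10,6) = 210.
The other 4 form a derangement: !4 = 9.
Total: 210 × 9 = 1890.

1890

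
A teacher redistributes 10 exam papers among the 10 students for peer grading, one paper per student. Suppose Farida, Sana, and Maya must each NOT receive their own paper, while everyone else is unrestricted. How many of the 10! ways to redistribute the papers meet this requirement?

Let A_j be the event that the j-th constrained one is fixed. By inclusion-exclusion over the 3 events:
Σ_{j=0}^{3} (-1)^j C(3,j)(10-j)!
= C(3,0)·10! - C(3,1)·9! + C(3,2)·8! - C(3,3)·7!
= 3628800 - 1088640 + 120960 - 5040
= 2656080

2656080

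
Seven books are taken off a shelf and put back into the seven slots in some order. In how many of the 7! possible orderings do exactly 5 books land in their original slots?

21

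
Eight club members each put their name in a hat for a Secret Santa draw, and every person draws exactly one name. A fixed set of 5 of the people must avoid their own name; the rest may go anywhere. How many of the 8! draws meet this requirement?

Inclusion-exclusion on the 5 forbidden self-matches:
Σ_{j=0}^{5} (-1)^j C(5,j)(8-j)!
= C(5,0)·8! - C(5,1)·7! + C(5,2)·6! - C(5,3)·5! + C(5,4)·4! - C(5,5)·3!
= 40320 - 25200 + 7200 - 1200 + 120 - 6
= 21234

21234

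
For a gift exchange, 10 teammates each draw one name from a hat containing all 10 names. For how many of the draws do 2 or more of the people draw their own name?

958879

Sum C(10,i)·!(10-i) for i = 2..10:
  i=2: C(10,2)·!8 = 45·14833 = 667485
  i=3: C(10,3)·!7 = 120·1854 = 222480
  i=4: C(10,4)·!6 = 210·265 = 55650
  i=5: C(10,5)·!5 = 252·44 = 11088
  i=6: C(10,6)·!4 = 210·9 = 1890
  i=7: C(10,7)·!3 = 120·2 = 240
  i=8: C(10,8)·!2 = 45·1 = 45
  i=9: C(10,9)·!1 = 10·0 = 0
  i=10: C(10,10)·!0 = 1·1 = 1
Total = 958879.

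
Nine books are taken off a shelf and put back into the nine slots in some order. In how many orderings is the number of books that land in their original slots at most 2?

Sum C(9,i)·!(9-i) for i = 0..2:
  i=0: C(9,0)·!9 = 1·133496 = 133496
  i=1: C(9,1)·!8 = 9·14833 = 133497
  i=2: C(9,2)·!7 = 36·1854 = 66744
Total = 333737.

333737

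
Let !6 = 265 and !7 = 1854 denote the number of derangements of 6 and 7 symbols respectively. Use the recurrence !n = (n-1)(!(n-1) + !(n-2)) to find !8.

!8 = (8-1)·(!7 + !6) = 7·(1854 + 265) = 7·2119 = 14833.

14833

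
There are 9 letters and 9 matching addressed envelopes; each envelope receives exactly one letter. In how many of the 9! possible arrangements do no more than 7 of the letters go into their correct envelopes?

Sum C(9,i)·!(9-i) for i = 0..7:
  i=0: C(9,0)·!9 = 1·133496 = 133496
  i=1: C(9,1)·!8 = 9·14833 = 133497
  i=2: C(9,2)·!7 = 36·1854 = 66744
  i=3: C(9,3)·!6 = 84·265 = 22260
  i=4: C(9,4)·!5 = 126·44 = 5544
  i=5: C(9,5)·!4 = 126·9 = 1134
  i=6: C(9,6)·!3 = 84·2 = 168
  i=7: C(9,7)·!2 = 36·1 = 36
Total = 362879.

362879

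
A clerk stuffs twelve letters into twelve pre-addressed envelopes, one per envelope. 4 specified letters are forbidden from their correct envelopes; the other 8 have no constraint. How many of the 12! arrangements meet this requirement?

Inclusion-exclusion on the 4 forbidden self-matches:
Σ_{j=0}^{4} (-1)^j C(4,j)(12-j)!
= C(4,0)·12! - C(4,1)·11! + C(4,2)·10! - C(4,3)·9! + C(4,4)·8!
= 479001600 - 159667200 + 21772800 - 1451520 + 40320
= 339696000

339696000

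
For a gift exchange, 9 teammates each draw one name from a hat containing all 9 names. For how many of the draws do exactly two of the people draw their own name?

66744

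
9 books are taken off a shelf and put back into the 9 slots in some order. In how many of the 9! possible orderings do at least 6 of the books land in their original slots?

205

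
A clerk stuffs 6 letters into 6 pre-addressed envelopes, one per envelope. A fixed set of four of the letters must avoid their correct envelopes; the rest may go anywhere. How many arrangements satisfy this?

Inclusion-exclusion on the 4 forbidden self-matches:
Σ_{j=0}^{4} (-1)^j C(4,j)(6-j)!
= C(4,0)·6! - C(4,1)·5! + C(4,2)·4! - C(4,3)·3! + C(4,4)·2!
= 720 - 480 + 144 - 24 + 2
= 362

362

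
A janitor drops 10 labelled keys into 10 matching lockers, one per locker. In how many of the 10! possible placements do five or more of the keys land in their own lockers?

13264

Sum C(10,i)·!(10-i) for i = 5..10:
  i=5: C(10,5)·!5 = 252·44 = 11088
  i=6: C(10,6)·!4 = 210·9 = 1890
  i=7: C(10,7)·!3 = 120·2 = 240
  i=8: C(10,8)·!2 = 45·1 = 45
  i=9: C(10,9)·!1 = 10·0 = 0
  i=10: C(10,10)·!0 = 1·1 = 1
Total = 13264.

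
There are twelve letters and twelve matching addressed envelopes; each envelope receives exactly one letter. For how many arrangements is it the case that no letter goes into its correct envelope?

!12 = 12! · Σ_{k=0}^{12} (-1)^k/k!
= 12! - 12!/1! + 12!/2! - 12!/3! + 12!/4! - 12!/5! + 12!/6! - 12!/7! + 12!/8! - 12!/9! + 12!/10! - 12!/11! + 12!/12!
= 479001600 - 479001600 + 239500800 - 79833600 + 19958400 - 3991680 + 665280 - 95040 + 11880 - 1320 + 132 - 12 + 1
= 176214841

176214841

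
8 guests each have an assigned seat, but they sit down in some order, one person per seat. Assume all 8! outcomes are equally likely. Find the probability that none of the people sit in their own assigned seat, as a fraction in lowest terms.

2119/5760

Favorable outcomes: !8 = 14833.
Total outcomes: 8! = 40320.
Probability = 14833/40320 = 2119/5760.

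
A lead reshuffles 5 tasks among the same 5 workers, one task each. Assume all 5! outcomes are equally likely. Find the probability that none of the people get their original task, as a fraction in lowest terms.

Favorable outcomes: !5 = 44.
Total outcomes: 5! = 120.
Probability = 44/120 = 11/30.

11/30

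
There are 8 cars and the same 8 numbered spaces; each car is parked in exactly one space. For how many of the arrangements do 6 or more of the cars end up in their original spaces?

# with exactly i fixed is C(8,i)·!(8-i); sum over i=6..8:
  i=6: C(8,6)·!2 = 28·1 = 28
  i=7: C(8,7)·!1 = 8·0 = 0
  i=8: C(8,8)·!0 = 1·1 = 1
Total = 29.

29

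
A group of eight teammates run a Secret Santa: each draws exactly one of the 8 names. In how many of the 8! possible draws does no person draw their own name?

14833

The number of derangements of 8 is !8 = Σ_{k=0}^{8} (-1)^k·8!/k!
= 8! - 8!/1! + 8!/2! - 8!/3! + 8!/4! - 8!/5! + 8!/6! - 8!/7! + 8!/8!
= 40320 - 40320 + 20160 - 6720 + 1680 - 336 + 56 - 8 + 1
= 14833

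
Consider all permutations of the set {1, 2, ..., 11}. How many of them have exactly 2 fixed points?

7342280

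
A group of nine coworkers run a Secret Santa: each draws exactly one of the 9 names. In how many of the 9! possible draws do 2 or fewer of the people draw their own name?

Sum C(9,i)·!(9-i) for i = 0..2:
  i=0: C(9,0)·!9 = 1·133496 = 133496
  i=1: C(9,1)·!8 = 9·14833 = 133497
  i=2: C(9,2)·!7 = 36·1854 = 66744
Total = 333737.

333737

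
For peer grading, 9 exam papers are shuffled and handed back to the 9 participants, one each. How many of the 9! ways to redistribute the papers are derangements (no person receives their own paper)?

By inclusion-exclusion, !9 = Σ (-1)^k · 9!/k! for k=0..9
= 9! - 9!/1! + 9!/2! - 9!/3! + 9!/4! - 9!/5! + 9!/6! - 9!/7! + 9!/8! - 9!/9!
= 362880 - 362880 + 181440 - 60480 + 15120 - 3024 + 504 - 72 + 9 - 1
= 133496

133496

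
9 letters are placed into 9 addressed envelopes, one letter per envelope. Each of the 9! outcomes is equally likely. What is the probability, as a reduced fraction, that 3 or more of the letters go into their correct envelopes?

Favorable outcomes: Σ_{i≥3} C(9,i)·!(9-i) = 84·265 + 126·44 + 126·9 + 84·2 + 36·1 + 9·0 + 1·1 = 29143.
Total outcomes: 9! = 362880.
Probability = 29143/362880 = 29143/362880.

29143/362880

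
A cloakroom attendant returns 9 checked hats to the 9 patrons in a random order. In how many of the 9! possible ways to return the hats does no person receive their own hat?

The number of derangements of 9 is !9 = Σ_{k=0}^{9} (-1)^k·9!/k!
= 9! - 9!/1! + 9!/2! - 9!/3! + 9!/4! - 9!/5! + 9!/6! - 9!/7! + 9!/8! - 9!/9!
= 362880 - 362880 + 181440 - 60480 + 15120 - 3024 + 504 - 72 + 9 - 1
= 133496

133496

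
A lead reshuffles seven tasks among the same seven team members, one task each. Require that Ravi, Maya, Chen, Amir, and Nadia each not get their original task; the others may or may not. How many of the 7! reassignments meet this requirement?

2428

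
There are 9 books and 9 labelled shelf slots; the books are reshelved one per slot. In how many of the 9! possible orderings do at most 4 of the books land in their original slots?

Sum C(9,i)·!(9-i) for i = 0..4:
  i=0: C(9,0)·!9 = 1·133496 = 133496
  i=1: C(9,1)·!8 = 9·14833 = 133497
  i=2: C(9,2)·!7 = 36·1854 = 66744
  i=3: C(9,3)·!6 = 84·265 = 22260
  i=4: C(9,4)·!5 = 126·44 = 5544
Total = 361541.

361541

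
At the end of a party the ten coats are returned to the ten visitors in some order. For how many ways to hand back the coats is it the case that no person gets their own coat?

!10 is the nearest integer to 10!/e.
10! = 3628800, and 3628800/e ≈ 1334960.92, so !10 = 1334961.

1334961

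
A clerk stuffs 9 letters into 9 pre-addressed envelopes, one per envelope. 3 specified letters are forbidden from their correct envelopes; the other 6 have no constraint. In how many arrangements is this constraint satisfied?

Let A_j be the event that the j-th constrained one is fixed. By inclusion-exclusion over the 3 events:
Σ_{j=0}^{3} (-1)^j C(3,j)(9-j)!
= C(3,0)·9! - C(3,1)·8! + C(3,2)·7! - C(3,3)·6!
= 362880 - 120960 + 15120 - 720
= 256320

256320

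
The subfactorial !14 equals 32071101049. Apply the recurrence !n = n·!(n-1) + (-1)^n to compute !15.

!15 = 15·32071101049 - 1 = 481066515734.

481066515734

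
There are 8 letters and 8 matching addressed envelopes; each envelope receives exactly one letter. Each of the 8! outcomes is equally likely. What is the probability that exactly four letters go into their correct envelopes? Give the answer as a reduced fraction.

Favorable outcomes: C(8,4)·!4 = 70·9 = 630.
Total outcomes: 8! = 40320.
Probability = 630/40320 = 1/64.

1/64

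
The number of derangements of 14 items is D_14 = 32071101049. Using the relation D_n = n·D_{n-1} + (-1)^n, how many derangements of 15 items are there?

481066515734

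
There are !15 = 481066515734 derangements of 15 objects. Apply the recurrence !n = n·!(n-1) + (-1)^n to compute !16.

7697064251745

!16 = 16·481066515734 + 1 = 7697064251745.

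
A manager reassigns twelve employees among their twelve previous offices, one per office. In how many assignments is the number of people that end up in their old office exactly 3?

Pick the 3 fixed positions: C(12,3) = 220 ways.
The other 9 form a derangement: !9 = 133496.
Total: 220 × 133496 = 29369120.

29369120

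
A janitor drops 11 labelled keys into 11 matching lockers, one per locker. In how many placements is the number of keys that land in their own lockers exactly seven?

Pick the 7 fixed positions: C(11,7) = 330 ways.
The remaining 4 must be deranged: !4 = 9.
Total: 330 × 9 = 2970.

2970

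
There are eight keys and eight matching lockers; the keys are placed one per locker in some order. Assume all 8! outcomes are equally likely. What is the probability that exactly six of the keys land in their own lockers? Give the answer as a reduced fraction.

Favorable outcomes: C(8,6)·!2 = 28·1 = 28.
Total outcomes: 8! = 40320.
Probability = 28/40320 = 1/1440.

1/1440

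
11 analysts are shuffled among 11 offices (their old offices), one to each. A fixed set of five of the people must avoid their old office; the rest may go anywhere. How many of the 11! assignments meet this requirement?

25022880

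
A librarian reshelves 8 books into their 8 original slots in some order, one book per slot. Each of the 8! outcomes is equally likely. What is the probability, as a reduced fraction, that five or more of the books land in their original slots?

Favorable outcomes: Σ_{i≥5} C(8,i)·!(8-i) = 56·2 + 28·1 + 8·0 + 1·1 = 141.
Total outcomes: 8! = 40320.
Probability = 141/40320 = 47/13440.

47/13440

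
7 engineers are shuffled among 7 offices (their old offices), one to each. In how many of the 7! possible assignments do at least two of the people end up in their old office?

# with exactly i fixed is C(7,i)·!(7-i); sum over i=2..7:
  i=2: C(7,2)·!5 = 21·44 = 924
  i=3: C(7,3)·!4 = 35·9 = 315
  i=4: C(7,4)·!3 = 35·2 = 70
  i=5: C(7,5)·!2 = 21·1 = 21
  i=6: C(7,6)·!1 = 7·0 = 0
  i=7: C(7,7)·!0 = 1·1 = 1
Total = 1331.

1331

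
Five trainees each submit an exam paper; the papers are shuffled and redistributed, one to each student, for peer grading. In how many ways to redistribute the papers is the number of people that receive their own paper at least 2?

Sum C(5,i)·!(5-i) for i = 2..5:
  i=2: C(5,2)·!3 = 10·2 = 20
  i=3: C(5,3)·!2 = 10·1 = 10
  i=4: C(5,4)·!1 = 5·0 = 0
  i=5: C(5,5)·!0 = 1·1 = 1
Total = 31.

31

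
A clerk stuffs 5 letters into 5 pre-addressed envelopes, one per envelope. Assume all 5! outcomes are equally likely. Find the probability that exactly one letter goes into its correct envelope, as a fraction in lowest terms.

3/8

Favorable outcomes: C(5,1)·!4 = 5·9 = 45.
Total outcomes: 5! = 120.
Probability = 45/120 = 3/8.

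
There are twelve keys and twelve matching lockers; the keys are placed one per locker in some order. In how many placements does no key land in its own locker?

176214841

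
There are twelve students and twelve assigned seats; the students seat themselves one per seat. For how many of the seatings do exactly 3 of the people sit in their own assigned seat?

29369120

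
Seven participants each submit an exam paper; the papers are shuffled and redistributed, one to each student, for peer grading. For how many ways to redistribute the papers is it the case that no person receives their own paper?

The subfactorial !7 = [7!/e] (nearest integer).
7! = 5040, and 5040/e ≈ 1854.11, so !7 = 1854.

1854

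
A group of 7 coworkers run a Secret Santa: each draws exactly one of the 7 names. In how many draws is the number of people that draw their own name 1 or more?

3186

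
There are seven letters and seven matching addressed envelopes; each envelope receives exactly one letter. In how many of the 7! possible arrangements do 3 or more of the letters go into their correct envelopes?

407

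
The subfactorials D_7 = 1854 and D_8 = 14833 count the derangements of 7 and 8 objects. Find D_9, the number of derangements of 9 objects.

133496

D_9 = (9-1)·(D_8 + D_7) = 8·(14833 + 1854) = 8·16687 = 133496.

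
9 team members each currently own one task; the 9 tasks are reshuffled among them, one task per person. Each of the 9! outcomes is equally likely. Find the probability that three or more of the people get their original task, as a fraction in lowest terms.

29143/362880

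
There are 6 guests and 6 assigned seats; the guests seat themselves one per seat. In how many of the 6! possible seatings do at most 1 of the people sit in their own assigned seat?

529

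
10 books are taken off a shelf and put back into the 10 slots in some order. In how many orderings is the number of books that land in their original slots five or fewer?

Sum C(10,i)·!(10-i) for i = 0..5:
  i=0: C(10,0)·!10 = 1·1334961 = 1334961
  i=1: C(10,1)·!9 = 10·133496 = 1334960
  i=2: C(10,2)·!8 = 45·14833 = 667485
  i=3: C(10,3)·!7 = 120·1854 = 222480
  i=4: C(10,4)·!6 = 210·265 = 55650
  i=5: C(10,5)·!5 = 252·44 = 11088
Total = 3626624.

3626624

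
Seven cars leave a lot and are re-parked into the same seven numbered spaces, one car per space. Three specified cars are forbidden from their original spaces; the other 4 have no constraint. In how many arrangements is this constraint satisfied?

3216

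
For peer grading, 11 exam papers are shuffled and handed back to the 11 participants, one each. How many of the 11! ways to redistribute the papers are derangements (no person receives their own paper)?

14684570

The subfactorial !11 = [11!/e] (nearest integer).
11! = 39916800, and 39916800/e ≈ 14684570.08, so !11 = 14684570.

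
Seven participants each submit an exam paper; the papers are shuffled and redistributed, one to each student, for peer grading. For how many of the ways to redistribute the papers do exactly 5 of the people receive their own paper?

Pick the 5 fixed positions: C(7,5) = 21 ways.
The other 2 form a derangement: !2 = 1.
Total: 21 × 1 = 21.

21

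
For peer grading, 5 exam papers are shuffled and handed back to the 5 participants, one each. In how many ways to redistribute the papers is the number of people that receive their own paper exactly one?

45

Choose which one of the 5 is fixed: C(5,1) = 5.
The other 4 form a derangement: !4 = 9.
Total: 5 × 9 = 45.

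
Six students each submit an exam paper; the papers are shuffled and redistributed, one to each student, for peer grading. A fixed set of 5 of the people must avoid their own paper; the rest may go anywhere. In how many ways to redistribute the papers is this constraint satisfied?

309

Inclusion-exclusion on the 5 forbidden self-matches:
Σ_{j=0}^{5} (-1)^j C(5,j)(6-j)!
= C(5,0)·6! - C(5,1)·5! + C(5,2)·4! - C(5,3)·3! + C(5,4)·2! - C(5,5)·1!
= 720 - 600 + 240 - 60 + 10 - 1
= 309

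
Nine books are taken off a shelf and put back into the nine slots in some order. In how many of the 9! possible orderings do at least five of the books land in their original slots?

# with exactly i fixed is C(9,i)·!(9-i); sum over i=5..9:
  i=5: C(9,5)·!4 = 126·9 = 1134
  i=6: C(9,6)·!3 = 84·2 = 168
  i=7: C(9,7)·!2 = 36·1 = 36
  i=8: C(9,8)·!1 = 9·0 = 0
  i=9: C(9,9)·!0 = 1·1 = 1
Total = 1339.

1339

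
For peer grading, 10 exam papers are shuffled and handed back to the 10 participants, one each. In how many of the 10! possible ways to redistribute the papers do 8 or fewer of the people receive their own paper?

3628799

Sum C(10,i)·!(10-i) for i = 0..8:
  i=0: C(10,0)·!10 = 1·1334961 = 1334961
  i=1: C(10,1)·!9 = 10·133496 = 1334960
  i=2: C(10,2)·!8 = 45·14833 = 667485
  i=3: C(10,3)·!7 = 120·1854 = 222480
  i=4: C(10,4)·!6 = 210·265 = 55650
  i=5: C(10,5)·!5 = 252·44 = 11088
  i=6: C(10,6)·!4 = 210·9 = 1890
  i=7: C(10,7)·!3 = 120·2 = 240
  i=8: C(10,8)·!2 = 45·1 = 45
Total = 3628799.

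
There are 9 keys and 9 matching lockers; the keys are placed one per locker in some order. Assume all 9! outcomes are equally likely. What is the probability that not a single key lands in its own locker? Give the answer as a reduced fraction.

Favorable outcomes: !9 = 133496.
Total outcomes: 9! = 362880.
Probability = 133496/362880 = 16687/45360.

16687/45360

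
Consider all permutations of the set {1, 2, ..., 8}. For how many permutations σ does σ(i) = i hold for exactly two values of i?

Choose which 2 of the 8 are fixed: C(8,2) = 28.
The remaining 6 must be deranged: !6 = 265.
Total: 28 × 265 = 7420.

7420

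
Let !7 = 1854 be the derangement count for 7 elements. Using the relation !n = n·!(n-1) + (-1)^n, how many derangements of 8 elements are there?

14833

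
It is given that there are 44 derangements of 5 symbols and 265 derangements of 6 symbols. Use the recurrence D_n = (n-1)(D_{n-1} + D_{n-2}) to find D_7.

D_7 = (7-1)·(D_6 + D_5) = 6·(265 + 44) = 6·309 = 1854.

1854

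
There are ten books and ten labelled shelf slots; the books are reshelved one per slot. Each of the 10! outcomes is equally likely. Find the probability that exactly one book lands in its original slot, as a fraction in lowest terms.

16687/45360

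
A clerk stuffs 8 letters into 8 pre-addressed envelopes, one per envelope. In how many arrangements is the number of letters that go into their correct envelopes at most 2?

37085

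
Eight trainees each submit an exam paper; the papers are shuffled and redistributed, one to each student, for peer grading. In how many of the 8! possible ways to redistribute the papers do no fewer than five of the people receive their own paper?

141

# with exactly i fixed is C(8,i)·!(8-i); sum over i=5..8:
  i=5: C(8,5)·!3 = 56·2 = 112
  i=6: C(8,6)·!2 = 28·1 = 28
  i=7: C(8,7)·!1 = 8·0 = 0
  i=8: C(8,8)·!0 = 1·1 = 1
Total = 141.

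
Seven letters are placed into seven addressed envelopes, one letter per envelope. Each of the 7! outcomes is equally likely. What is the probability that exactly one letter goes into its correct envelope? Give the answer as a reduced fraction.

53/144

Favorable outcomes: C(7,1)·!6 = 7·265 = 1855.
Total outcomes: 7! = 5040.
Probability = 1855/5040 = 53/144.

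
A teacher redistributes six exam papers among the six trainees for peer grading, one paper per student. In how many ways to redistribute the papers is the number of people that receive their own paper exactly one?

264

Choose which one of the 6 is fixed: C(6,1) = 6.
The remaining 5 must be deranged: !5 = 44.
Total: 6 × 44 = 264.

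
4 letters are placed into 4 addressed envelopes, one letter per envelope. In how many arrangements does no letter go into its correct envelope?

!4 is the nearest integer to 4!/e.
4! = 24, and 24/e ≈ 8.83, so !4 = 9.

9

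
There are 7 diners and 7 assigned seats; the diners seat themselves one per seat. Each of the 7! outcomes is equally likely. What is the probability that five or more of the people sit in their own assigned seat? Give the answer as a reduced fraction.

Favorable outcomes: Σ_{i≥5} C(7,i)·!(7-i) = 21·1 + 7·0 + 1·1 = 22.
Total outcomes: 7! = 5040.
Probability = 22/5040 = 11/2520.

11/2520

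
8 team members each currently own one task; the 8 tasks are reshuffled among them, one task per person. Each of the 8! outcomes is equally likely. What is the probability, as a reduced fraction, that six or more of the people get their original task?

29/40320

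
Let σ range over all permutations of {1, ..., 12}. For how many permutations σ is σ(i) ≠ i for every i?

By inclusion-exclusion, !12 = Σ (-1)^k · 12!/k! for k=0..12
= 12! - 12!/1! + 12!/2! - 12!/3! + 12!/4! - 12!/5! + 12!/6! - 12!/7! + 12!/8! - 12!/9! + 12!/10! - 12!/11! + 12!/12!
= 479001600 - 479001600 + 239500800 - 79833600 + 19958400 - 3991680 + 665280 - 95040 + 11880 - 1320 + 132 - 12 + 1
= 176214841

176214841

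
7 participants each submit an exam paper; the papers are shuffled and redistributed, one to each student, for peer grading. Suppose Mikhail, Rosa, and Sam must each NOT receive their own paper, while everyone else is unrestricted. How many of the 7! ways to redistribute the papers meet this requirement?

Inclusion-exclusion on the 3 forbidden self-matches:
Σ_{j=0}^{3} (-1)^j C(3,j)(7-j)!
= C(3,0)·7! - C(3,1)·6! + C(3,2)·5! - C(3,3)·4!
= 5040 - 2160 + 360 - 24
= 3216

3216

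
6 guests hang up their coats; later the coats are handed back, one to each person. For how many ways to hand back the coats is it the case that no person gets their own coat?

The number of derangements of 6 is !6 = Σ_{k=0}^{6} (-1)^k·6!/k!
= 6! - 6!/1! + 6!/2! - 6!/3! + 6!/4! - 6!/5! + 6!/6!
= 720 - 720 + 360 - 120 + 30 - 6 + 1
= 265

265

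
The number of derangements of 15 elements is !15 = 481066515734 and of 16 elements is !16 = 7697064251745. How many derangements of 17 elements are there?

130850092279664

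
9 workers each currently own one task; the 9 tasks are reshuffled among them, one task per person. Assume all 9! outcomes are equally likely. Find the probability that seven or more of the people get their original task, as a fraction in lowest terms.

37/362880

Favorable outcomes: Σ_{i≥7} C(9,i)·!(9-i) = 36·1 + 9·0 + 1·1 = 37.
Total outcomes: 9! = 362880.
Probability = 37/362880 = 37/362880.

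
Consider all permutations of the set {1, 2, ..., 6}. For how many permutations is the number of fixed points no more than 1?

529

Sum C(6,i)·!(6-i) for i = 0..1:
  i=0: C(6,0)·!6 = 1·265 = 265
  i=1: C(6,1)·!5 = 6·44 = 264
Total = 529.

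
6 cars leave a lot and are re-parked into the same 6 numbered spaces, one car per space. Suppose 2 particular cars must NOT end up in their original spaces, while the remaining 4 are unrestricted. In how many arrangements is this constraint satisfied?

Inclusion-exclusion on the 2 forbidden self-matches:
Σ_{j=0}^{2} (-1)^j C(2,j)(6-j)!
= C(2,0)·6! - C(2,1)·5! + C(2,2)·4!
= 720 - 240 + 24
= 504

504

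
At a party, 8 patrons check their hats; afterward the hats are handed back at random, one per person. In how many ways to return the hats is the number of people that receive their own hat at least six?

29

# with exactly i fixed is C(8,i)·!(8-i); sum over i=6..8:
  i=6: C(8,6)·!2 = 28·1 = 28
  i=7: C(8,7)·!1 = 8·0 = 0
  i=8: C(8,8)·!0 = 1·1 = 1
Total = 29.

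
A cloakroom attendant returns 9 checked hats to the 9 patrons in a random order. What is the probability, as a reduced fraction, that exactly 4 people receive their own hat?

Favorable outcomes: C(9,4)·!5 = 126·44 = 5544.
Total outcomes: 9! = 362880.
Probability = 5544/362880 = 11/720.

11/720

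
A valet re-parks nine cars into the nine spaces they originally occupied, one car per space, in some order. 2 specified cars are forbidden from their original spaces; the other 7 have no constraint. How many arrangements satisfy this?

Let A_j be the event that the j-th constrained one is fixed. By inclusion-exclusion over the 2 events:
Σ_{j=0}^{2} (-1)^j C(2,j)(9-j)!
= C(2,0)·9! - C(2,1)·8! + C(2,2)·7!
= 362880 - 80640 + 5040
= 287280

287280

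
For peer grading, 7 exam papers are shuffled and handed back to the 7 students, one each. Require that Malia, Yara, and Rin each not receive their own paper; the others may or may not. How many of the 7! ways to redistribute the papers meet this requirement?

3216

Let A_j be the event that the j-th constrained one is fixed. By inclusion-exclusion over the 3 events:
Σ_{j=0}^{3} (-1)^j C(3,j)(7-j)!
= C(3,0)·7! - C(3,1)·6! + C(3,2)·5! - C(3,3)·4!
= 5040 - 2160 + 360 - 24
= 3216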